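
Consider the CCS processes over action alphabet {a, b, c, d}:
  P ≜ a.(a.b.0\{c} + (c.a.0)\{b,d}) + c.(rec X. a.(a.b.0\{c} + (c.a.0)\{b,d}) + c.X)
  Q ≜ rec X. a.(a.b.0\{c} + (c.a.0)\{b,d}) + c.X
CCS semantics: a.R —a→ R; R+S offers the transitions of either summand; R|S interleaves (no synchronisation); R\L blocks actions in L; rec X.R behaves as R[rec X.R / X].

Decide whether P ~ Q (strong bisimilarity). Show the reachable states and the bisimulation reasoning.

Reachable graph of P (7 states):
  u0 = a.(a.b.0\{c} + (c.a.0)\{b,d}) + c.(rec X. a.(a.b.0\{c} + (c.a.0)\{b,d}) + c.X) :: --a--▸ u1, --c--▸ u2
  u1 = a.b.0\{c} + (c.a.0)\{b,d} :: --a--▸ u3, --c--▸ u4
  u2 = rec X. a.(a.b.0\{c} + (c.a.0)\{b,d}) + c.X :: --a--▸ u1, --c--▸ u2
  u3 = b.0\{c} :: --b--▸ u5
  u4 = (a.0)\{b,d} :: --a--▸ u6
  u5 = 0\{c} :: ·
  u6 = 0\{b,d} :: ·
Reachable graph of Q (6 states):
  v0 = rec X. a.(a.b.0\{c} + (c.a.0)\{b,d}) + c.X :: --a--▸ v1, --c--▸ v0
  v1 = a.b.0\{c} + (c.a.0)\{b,d} :: --a--▸ v2, --c--▸ v3
  v2 = b.0\{c} :: --b--▸ v4
  v3 = (a.0)\{b,d} :: --a--▸ v5
  v4 = 0\{c} :: ·
  v5 = 0\{b,d} :: ·
Bisimilarity quotient blocks:
  B0 = {u0, u2, v0}
  B1 = {u1, v1}
  B2 = {u3, v2}
  B3 = {u5, u6, v4, v5}
  B4 = {u4, v3}
u0 ∈ B0, v0 ∈ B0 → same block

P ~ Q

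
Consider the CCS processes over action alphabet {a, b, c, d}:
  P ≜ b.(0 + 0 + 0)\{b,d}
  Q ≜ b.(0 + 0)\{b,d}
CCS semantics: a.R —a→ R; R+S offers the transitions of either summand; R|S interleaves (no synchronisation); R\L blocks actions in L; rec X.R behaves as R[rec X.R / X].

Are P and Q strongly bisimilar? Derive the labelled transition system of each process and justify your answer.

Reachable graph of P (2 states):
  m0 = b.(0 + 0 + 0)\{b,d} :: -b-> m1
  m1 = (0 + 0 + 0)\{b,d} :: stopped
Reachable graph of Q (2 states):
  n0 = b.(0 + 0)\{b,d} :: -b-> n1
  n1 = (0 + 0)\{b,d} :: stopped
Coarsest stable partition (strong bisimilarity classes):
  B0 = {m0, n0}
  B1 = {m1, n1}
m0 ∈ B0, n0 ∈ B0 → same block

P ~ Q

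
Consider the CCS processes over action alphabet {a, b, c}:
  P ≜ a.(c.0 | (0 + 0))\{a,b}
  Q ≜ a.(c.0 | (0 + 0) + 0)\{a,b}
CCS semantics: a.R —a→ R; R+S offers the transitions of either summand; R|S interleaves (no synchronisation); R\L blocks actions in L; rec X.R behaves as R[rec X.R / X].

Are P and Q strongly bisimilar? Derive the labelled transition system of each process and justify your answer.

bisimilar

Reachable graph of P (3 states):
  m0 = a.(c.0 | (0 + 0))\{a,b} :: —a→ m1
  m1 = (c.0 | (0 + 0))\{a,b} :: —c→ m2
  m2 = (0 | (0 + 0))\{a,b} :: ∅
Reachable graph of Q (3 states):
  n0 = a.(c.0 | (0 + 0) + 0)\{a,b} :: —a→ n1
  n1 = (c.0 | (0 + 0) + 0)\{a,b} :: —c→ n2
  n2 = (0 | (0 + 0))\{a,b} :: ∅
Coarsest stable partition (strong bisimilarity classes):
  B0 = {m0, n0}
  B1 = {m1, n1}
  B2 = {m2, n2}
m0 ∈ B0, n0 ∈ B0 → same block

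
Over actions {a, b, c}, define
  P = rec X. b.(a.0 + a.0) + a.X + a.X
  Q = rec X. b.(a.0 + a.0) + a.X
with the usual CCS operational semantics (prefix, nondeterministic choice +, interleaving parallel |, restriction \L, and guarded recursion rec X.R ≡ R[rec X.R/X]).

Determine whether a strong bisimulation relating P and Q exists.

LTS(P): 3 reachable states
  s0 = rec X. b.(a.0 + a.0) + a.X + a.X | --a--▸ s0, --b--▸ s1
  s1 = a.0 + a.0 | --a--▸ s2
  s2 = 0 | deadlocked
LTS(Q): 3 reachable states
  t0 = rec X. b.(a.0 + a.0) + a.X | --a--▸ t0, --b--▸ t1
  t1 = a.0 + a.0 | --a--▸ t2
  t2 = 0 | deadlocked
Coarsest stable partition (strong bisimilarity classes):
  B0 = {s0, t0}
  B1 = {s1, t1}
  B2 = {s2, t2}
s0 ∈ B0, t0 ∈ B0 → same block

YES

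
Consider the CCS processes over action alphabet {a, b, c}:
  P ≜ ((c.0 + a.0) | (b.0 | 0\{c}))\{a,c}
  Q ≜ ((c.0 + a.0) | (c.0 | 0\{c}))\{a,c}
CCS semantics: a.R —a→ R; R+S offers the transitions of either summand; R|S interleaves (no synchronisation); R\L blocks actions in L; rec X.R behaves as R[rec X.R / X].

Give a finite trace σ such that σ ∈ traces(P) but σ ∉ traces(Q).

P's transition system — 2 states:
  s0 = ((c.0 + a.0) | (b.0 | 0\{c}))\{a,c} has moves ··b··> s1
  s1 = ((c.0 + a.0) | (0 | 0\{c}))\{a,c} has moves deadlocked
Q's transition system — 1 states:
  t0 = ((c.0 + a.0) | (c.0 | 0\{c}))\{a,c} has moves deadlocked
Trace ⟨b⟩ through P, begin at {s0}:
  after b @ step 1: {s1}
  P completes σ.
Trace ⟨b⟩ through Q, begin at {t0}:
  after b @ step 1: no successor for Q

b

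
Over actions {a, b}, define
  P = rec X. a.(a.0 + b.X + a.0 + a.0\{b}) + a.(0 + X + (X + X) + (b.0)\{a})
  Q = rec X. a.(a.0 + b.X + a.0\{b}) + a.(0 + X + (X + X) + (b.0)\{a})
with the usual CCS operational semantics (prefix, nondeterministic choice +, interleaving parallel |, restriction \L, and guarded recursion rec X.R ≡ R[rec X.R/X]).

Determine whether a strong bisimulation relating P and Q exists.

P ~ Q

P's transition system — 6 states:
  u0 = rec X. a.(a.0 + b.X + a.0 + a.0\{b}) + a.(0 + X + (X + X) + (b.0)\{a}) :: ··a··> u1, ··a··> u2
  u1 = 0 + (rec X. a.(a.0 + b.X + a.0 + a.0\{b}) + a.(0 + X + (X + X) + (b.0)\{a})) + ((rec X. a.(a.0 + b.X + a.0 + a.0\{b}) + a.(0 + X + (X + X) + (b.0)\{a})) + (rec X. a.(a.0 + b.X + a.0 + a.0\{b}) + a.(0 + X + (X + X) + (b.0)\{a}))) + (b.0)\{a} :: ··a··> u1, ··a··> u2, ··b··> u3
  u2 = a.0 + b.(rec X. a.(a.0 + b.X + a.0 + a.0\{b}) + a.(0 + X + (X + X) + (b.0)\{a})) + a.0 + a.0\{b} :: ··a··> u4, ··a··> u5, ··b··> u0
  u3 = 0\{a} :: ·
  u4 = 0 :: ·
  u5 = 0\{b} :: ·
Q's transition system — 6 states:
  v0 = rec X. a.(a.0 + b.X + a.0\{b}) + a.(0 + X + (X + X) + (b.0)\{a}) :: ··a··> v1, ··a··> v2
  v1 = 0 + (rec X. a.(a.0 + b.X + a.0\{b}) + a.(0 + X + (X + X) + (b.0)\{a})) + ((rec X. a.(a.0 + b.X + a.0\{b}) + a.(0 + X + (X + X) + (b.0)\{a})) + (rec X. a.(a.0 + b.X + a.0\{b}) + a.(0 + X + (X + X) + (b.0)\{a}))) + (b.0)\{a} :: ··a··> v1, ··a··> v2, ··b··> v3
  v2 = a.0 + b.(rec X. a.(a.0 + b.X + a.0\{b}) + a.(0 + X + (X + X) + (b.0)\{a})) + a.0\{b} :: ··a··> v4, ··a··> v5, ··b··> v0
  v3 = 0\{a} :: ·
  v4 = 0 :: ·
  v5 = 0\{b} :: ·
Coarsest stable partition (strong bisimilarity classes):
  B0 = {u0, v0}
  B1 = {u1, v1}
  B2 = {u2, v2}
  B3 = {u3, u4, u5, v3, v4, v5}
u0 ∈ B0, v0 ∈ B0 → same block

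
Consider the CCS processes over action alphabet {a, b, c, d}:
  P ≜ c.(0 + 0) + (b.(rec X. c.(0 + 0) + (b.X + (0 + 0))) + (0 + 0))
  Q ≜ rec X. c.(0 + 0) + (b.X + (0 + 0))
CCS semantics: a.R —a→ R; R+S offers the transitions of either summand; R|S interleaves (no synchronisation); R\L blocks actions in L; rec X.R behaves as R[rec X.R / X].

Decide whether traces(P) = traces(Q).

traces(P) = traces(Q)

P's transition system — 3 states:
  m0 = c.(0 + 0) + (b.(rec X. c.(0 + 0) + (b.X + (0 + 0))) + (0 + 0)) has moves ··b··> m1, ··c··> m2
  m1 = rec X. c.(0 + 0) + (b.X + (0 + 0)) has moves ··b··> m1, ··c··> m2
  m2 = 0 + 0 has moves stopped
Q's transition system — 2 states:
  n0 = rec X. c.(0 + 0) + (b.X + (0 + 0)) has moves ··b··> n0, ··c··> n1
  n1 = 0 + 0 has moves stopped
Coarsest stable partition (strong bisimilarity classes):
  B0 = {m0, m1, n0}
  B1 = {m2, n1}
m0 ∈ B0, n0 ∈ B0 → same block
Bisimilar ⇒ trace-equivalent.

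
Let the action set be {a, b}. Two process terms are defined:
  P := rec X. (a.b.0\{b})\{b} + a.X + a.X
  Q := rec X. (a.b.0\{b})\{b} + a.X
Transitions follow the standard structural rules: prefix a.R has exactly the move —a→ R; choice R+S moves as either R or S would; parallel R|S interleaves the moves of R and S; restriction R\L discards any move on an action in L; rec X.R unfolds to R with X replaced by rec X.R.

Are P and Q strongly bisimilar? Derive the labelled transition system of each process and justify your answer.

LTS(P): 2 reachable states
  m0 = rec X. (a.b.0\{b})\{b} + a.X + a.X | ··a··> m0, ··a··> m1
  m1 = (b.0\{b})\{b} | (no moves)
LTS(Q): 2 reachable states
  n0 = rec X. (a.b.0\{b})\{b} + a.X | ··a··> n0, ··a··> n1
  n1 = (b.0\{b})\{b} | (no moves)
Partition-refinement fixed point:
  B0 = {m0, n0}
  B1 = {m1, n1}
m0 ∈ B0, n0 ∈ B0 → same block

bisimilar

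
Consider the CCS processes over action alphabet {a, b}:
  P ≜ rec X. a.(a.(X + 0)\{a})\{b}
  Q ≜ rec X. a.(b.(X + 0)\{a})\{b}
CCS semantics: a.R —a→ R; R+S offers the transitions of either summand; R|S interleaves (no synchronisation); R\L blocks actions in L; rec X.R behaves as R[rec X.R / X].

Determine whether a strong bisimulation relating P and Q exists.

not bisimilar

Reachable graph of P (3 states):
  u0 = rec X. a.(a.(X + 0)\{a})\{b} → -a-> u1
  u1 = (a.((rec X. a.(a.(X + 0)\{a})\{b}) + 0)\{a})\{b} → -a-> u2
  u2 = ((rec X. a.(a.(X + 0)\{a})\{b}) + 0)\{a}\{b} → ∅
Reachable graph of Q (2 states):
  v0 = rec X. a.(b.(X + 0)\{a})\{b} → -a-> v1
  v1 = (b.((rec X. a.(b.(X + 0)\{a})\{b}) + 0)\{a})\{b} → ∅
Partition-refinement fixed point:
  B0 = {u0}
  B1 = {u1, v0}
  B2 = {u2, v1}
u0 ∈ B0, v0 ∈ B1 → different blocks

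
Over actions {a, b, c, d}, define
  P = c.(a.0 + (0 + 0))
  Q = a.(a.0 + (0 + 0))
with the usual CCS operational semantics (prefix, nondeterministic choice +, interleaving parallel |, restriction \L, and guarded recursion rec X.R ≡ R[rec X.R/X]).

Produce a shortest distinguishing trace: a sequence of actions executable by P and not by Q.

P's transition system — 3 states:
  s0 = c.(a.0 + (0 + 0)) ⊢ =c=> s1
  s1 = a.0 + (0 + 0) ⊢ =a=> s2
  s2 = 0 ⊢ (no moves)
Q's transition system — 3 states:
  t0 = a.(a.0 + (0 + 0)) ⊢ =a=> t1
  t1 = a.0 + (0 + 0) ⊢ =a=> t2
  t2 = 0 ⊢ (no moves)
Run σ = ⟨c⟩ on P: start {s0}
  step 1 (c): {s1}
  P completes σ.
Run σ = ⟨c⟩ on Q: start {t0}
  step 1 (c): no successor for Q

c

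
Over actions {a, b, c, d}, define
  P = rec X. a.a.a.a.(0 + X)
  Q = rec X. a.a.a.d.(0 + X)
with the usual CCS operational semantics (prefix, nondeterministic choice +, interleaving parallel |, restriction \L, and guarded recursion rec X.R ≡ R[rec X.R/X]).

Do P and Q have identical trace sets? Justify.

LTS(P): 5 reachable states
  m0 = rec X. a.a.a.a.(0 + X) has moves --a--▸ m1
  m1 = a.a.a.(0 + (rec X. a.a.a.a.(0 + X))) has moves --a--▸ m2
  m2 = a.a.(0 + (rec X. a.a.a.a.(0 + X))) has moves --a--▸ m3
  m3 = a.(0 + (rec X. a.a.a.a.(0 + X))) has moves --a--▸ m4
  m4 = 0 + (rec X. a.a.a.a.(0 + X)) has moves --a--▸ m1
LTS(Q): 5 reachable states
  n0 = rec X. a.a.a.d.(0 + X) has moves --a--▸ n1
  n1 = a.a.d.(0 + (rec X. a.a.a.d.(0 + X))) has moves --a--▸ n2
  n2 = a.d.(0 + (rec X. a.a.a.d.(0 + X))) has moves --a--▸ n3
  n3 = d.(0 + (rec X. a.a.a.d.(0 + X))) has moves --d--▸ n4
  n4 = 0 + (rec X. a.a.a.d.(0 + X)) has moves --a--▸ n1
Executing aaaa from P (initial set {m0}):
  after a @ step 1: {m1}
  after a @ step 2: {m2}
  after a @ step 3: {m3}
  after a @ step 4: {m4}
  — P admits the full trace.
Executing aaaa from Q (initial set {n0}):
  after a @ step 1: {n1}
  after a @ step 2: {n2}
  after a @ step 3: {n3}
  after a @ step 4: no successor for Q

NO — witness ⟨aaaa⟩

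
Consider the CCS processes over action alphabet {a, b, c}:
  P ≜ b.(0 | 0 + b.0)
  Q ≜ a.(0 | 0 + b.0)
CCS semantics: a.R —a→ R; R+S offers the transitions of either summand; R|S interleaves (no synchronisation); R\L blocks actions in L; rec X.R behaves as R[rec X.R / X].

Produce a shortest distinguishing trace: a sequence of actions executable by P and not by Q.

b

Reachable graph of P (3 states):
  p0 = b.(0 | 0 + b.0) | --b--▸ p1
  p1 = 0 | 0 + b.0 | --b--▸ p2
  p2 = 0 | stopped
Reachable graph of Q (3 states):
  q0 = a.(0 | 0 + b.0) | --a--▸ q1
  q1 = 0 | 0 + b.0 | --b--▸ q2
  q2 = 0 | stopped
Run σ = ⟨b⟩ on P: start {p0}
  [1] b ⇒ {p1}
  ✓ P
Run σ = ⟨b⟩ on Q: start {q0}
  [1] b ⇒ ∅  — Q cannot continue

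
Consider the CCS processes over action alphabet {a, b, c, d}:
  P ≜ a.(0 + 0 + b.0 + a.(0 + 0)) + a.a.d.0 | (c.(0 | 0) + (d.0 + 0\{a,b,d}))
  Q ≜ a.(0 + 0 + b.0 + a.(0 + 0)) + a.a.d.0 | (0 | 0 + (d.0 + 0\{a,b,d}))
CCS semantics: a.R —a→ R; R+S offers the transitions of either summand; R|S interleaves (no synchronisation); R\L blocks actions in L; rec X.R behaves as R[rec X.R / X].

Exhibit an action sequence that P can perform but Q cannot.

c

P's transition system — 15 states:
  u0 = a.(0 + 0 + b.0 + a.(0 + 0)) + a.a.d.0 | (c.(0 | 0) + (d.0 + 0\{a,b,d})) has moves ··a··> u1, ··a··> u2, ··c··> u3, ··d··> u4
  u1 = 0 + 0 + b.0 + a.(0 + 0) has moves ··a··> u5, ··b··> u6
  u2 = a.d.0 | (c.(0 | 0) + (d.0 + 0\{a,b,d})) has moves ··a··> u7, ··c··> u8, ··d··> u9
  u3 = a.a.d.0 | (0 | 0) has moves ··a··> u8
  u4 = a.a.d.0 | 0 has moves ··a··> u9
  u5 = 0 + 0 has moves stopped
  u6 = 0 has moves stopped
  u7 = d.0 | (c.(0 | 0) + (d.0 + 0\{a,b,d})) has moves ··c··> u10, ··d··> u11, ··d··> u12
  u8 = a.d.0 | (0 | 0) has moves ··a··> u10
  u9 = a.d.0 | 0 has moves ··a··> u12
  u10 = d.0 | (0 | 0) has moves ··d··> u13
  u11 = 0 | (c.(0 | 0) + (d.0 + 0\{a,b,d})) has moves ··c··> u13, ··d··> u14
  u12 = d.0 | 0 has moves ··d··> u14
  u13 = 0 | (0 | 0) has moves stopped
  u14 = 0 | 0 has moves stopped
Q's transition system — 11 states:
  v0 = a.(0 + 0 + b.0 + a.(0 + 0)) + a.a.d.0 | (0 | 0 + (d.0 + 0\{a,b,d})) has moves ··a··> v1, ··a··> v2, ··d··> v3
  v1 = 0 + 0 + b.0 + a.(0 + 0) has moves ··a··> v4, ··b··> v5
  v2 = a.d.0 | (0 | 0 + (d.0 + 0\{a,b,d})) has moves ··a··> v6, ··d··> v7
  v3 = a.a.d.0 | 0 has moves ··a··> v7
  v4 = 0 + 0 has moves stopped
  v5 = 0 has moves stopped
  v6 = d.0 | (0 | 0 + (d.0 + 0\{a,b,d})) has moves ··d··> v8, ··d··> v9
  v7 = a.d.0 | 0 has moves ··a··> v9
  v8 = 0 | (0 | 0 + (d.0 + 0\{a,b,d})) has moves ··d··> v10
  v9 = d.0 | 0 has moves ··d··> v10
  v10 = 0 | 0 has moves stopped
Trace ⟨c⟩ through P, begin at {u0}:
  step 1 (c): {u3}
  ✓ P
Trace ⟨c⟩ through Q, begin at {v0}:
  step 1 (c): ∅  — Q cannot continue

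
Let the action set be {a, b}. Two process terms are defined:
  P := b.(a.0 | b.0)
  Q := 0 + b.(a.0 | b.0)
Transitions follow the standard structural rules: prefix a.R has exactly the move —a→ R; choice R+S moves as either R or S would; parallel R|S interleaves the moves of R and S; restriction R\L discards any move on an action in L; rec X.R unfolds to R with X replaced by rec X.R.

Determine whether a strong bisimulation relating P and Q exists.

Reachable graph of P (5 states):
  p0 = b.(a.0 | b.0) :: —b→ p1
  p1 = a.0 | b.0 :: —a→ p2, —b→ p3
  p2 = 0 | b.0 :: —b→ p4
  p3 = a.0 | 0 :: —a→ p4
  p4 = 0 | 0 :: stopped
Reachable graph of Q (5 states):
  q0 = 0 + b.(a.0 | b.0) :: —b→ q1
  q1 = a.0 | b.0 :: —a→ q2, —b→ q3
  q2 = 0 | b.0 :: —b→ q4
  q3 = a.0 | 0 :: —a→ q4
  q4 = 0 | 0 :: stopped
Partition-refinement fixed point:
  B0 = {p0, q0}
  B1 = {p1, q1}
  B2 = {p2, q2}
  B3 = {p4, q4}
  B4 = {p3, q3}
p0 ∈ B0, q0 ∈ B0 → same block

YES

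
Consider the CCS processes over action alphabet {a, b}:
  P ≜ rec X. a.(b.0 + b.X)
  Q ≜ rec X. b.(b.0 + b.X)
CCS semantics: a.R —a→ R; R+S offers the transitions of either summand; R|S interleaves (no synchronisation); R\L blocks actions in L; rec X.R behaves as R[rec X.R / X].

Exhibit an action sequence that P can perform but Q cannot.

a

P's transition system — 3 states:
  u0 = rec X. a.(b.0 + b.X) :: -a-> u1
  u1 = b.0 + b.(rec X. a.(b.0 + b.X)) :: -b-> u0, -b-> u2
  u2 = 0 :: deadlocked
Q's transition system — 3 states:
  v0 = rec X. b.(b.0 + b.X) :: -b-> v1
  v1 = b.0 + b.(rec X. b.(b.0 + b.X)) :: -b-> v0, -b-> v2
  v2 = 0 :: deadlocked
Trace ⟨a⟩ through P, begin at {u0}:
  [1] a ⇒ {u1}
  P completes σ.
Trace ⟨a⟩ through Q, begin at {v0}:
  [1] a ⇒ ∅ (Q stuck)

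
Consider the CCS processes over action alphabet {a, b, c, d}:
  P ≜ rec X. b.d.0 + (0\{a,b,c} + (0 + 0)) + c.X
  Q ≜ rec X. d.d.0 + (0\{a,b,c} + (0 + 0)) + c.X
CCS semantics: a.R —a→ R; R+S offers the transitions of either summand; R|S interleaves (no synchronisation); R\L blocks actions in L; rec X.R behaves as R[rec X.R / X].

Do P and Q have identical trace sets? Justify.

NO — witness ⟨b⟩

LTS(P): 3 reachable states
  p0 = rec X. b.d.0 + (0\{a,b,c} + (0 + 0)) + c.X | --b--▸ p1, --c--▸ p0
  p1 = d.0 | --d--▸ p2
  p2 = 0 | deadlocked
LTS(Q): 3 reachable states
  q0 = rec X. d.d.0 + (0\{a,b,c} + (0 + 0)) + c.X | --c--▸ q0, --d--▸ q1
  q1 = d.0 | --d--▸ q2
  q2 = 0 | deadlocked
Run σ = ⟨b⟩ on P: start {p0}
  after b @ step 1: {p1}
  — P admits the full trace.
Run σ = ⟨b⟩ on Q: start {q0}
  after b @ step 1: ∅ (Q stuck)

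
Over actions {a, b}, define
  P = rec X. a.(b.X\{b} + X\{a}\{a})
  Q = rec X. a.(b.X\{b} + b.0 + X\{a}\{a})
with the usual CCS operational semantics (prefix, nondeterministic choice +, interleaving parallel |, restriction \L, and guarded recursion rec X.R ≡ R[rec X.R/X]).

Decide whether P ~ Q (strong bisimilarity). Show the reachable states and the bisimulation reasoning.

NO

LTS(P): 4 reachable states
  u0 = rec X. a.(b.X\{b} + X\{a}\{a}) | --a--▸ u1
  u1 = b.(rec X. a.(b.X\{b} + X\{a}\{a}))\{b} + (rec X. a.(b.X\{b} + X\{a}\{a}))\{a}\{a} | --b--▸ u2
  u2 = (rec X. a.(b.X\{b} + X\{a}\{a}))\{b} | --a--▸ u3
  u3 = (b.(rec X. a.(b.X\{b} + X\{a}\{a}))\{b} + (rec X. a.(b.X\{b} + X\{a}\{a}))\{a}\{a})\{b} | ∅
LTS(Q): 5 reachable states
  v0 = rec X. a.(b.X\{b} + b.0 + X\{a}\{a}) | --a--▸ v1
  v1 = b.(rec X. a.(b.X\{b} + b.0 + X\{a}\{a}))\{b} + b.0 + (rec X. a.(b.X\{b} + b.0 + X\{a}\{a}))\{a}\{a} | --b--▸ v2, --b--▸ v3
  v2 = (rec X. a.(b.X\{b} + b.0 + X\{a}\{a}))\{b} | --a--▸ v4
  v3 = 0 | ∅
  v4 = (b.(rec X. a.(b.X\{b} + b.0 + X\{a}\{a}))\{b} + b.0 + (rec X. a.(b.X\{b} + b.0 + X\{a}\{a}))\{a}\{a})\{b} | ∅
Bisimilarity quotient blocks:
  B0 = {u0}
  B1 = {u1}
  B2 = {u2, v2}
  B3 = {u3, v3, v4}
  B4 = {v0}
  B5 = {v1}
u0 ∈ B0, v0 ∈ B4 → different blocks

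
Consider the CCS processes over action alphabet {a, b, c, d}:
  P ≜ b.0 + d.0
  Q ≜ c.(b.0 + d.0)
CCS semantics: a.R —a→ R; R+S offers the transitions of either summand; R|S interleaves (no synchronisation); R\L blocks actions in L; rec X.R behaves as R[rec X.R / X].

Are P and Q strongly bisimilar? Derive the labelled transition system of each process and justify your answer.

P ≁ Q

LTS(P): 2 reachable states
  s0 = b.0 + d.0 ⊢ --b--▸ s1, --d--▸ s1
  s1 = 0 ⊢ stopped
LTS(Q): 3 reachable states
  t0 = c.(b.0 + d.0) ⊢ --c--▸ t1
  t1 = b.0 + d.0 ⊢ --b--▸ t2, --d--▸ t2
  t2 = 0 ⊢ stopped
Partition-refinement fixed point:
  B0 = {s0, t1}
  B1 = {s1, t2}
  B2 = {t0}
s0 ∈ B0, t0 ∈ B2 → different blocks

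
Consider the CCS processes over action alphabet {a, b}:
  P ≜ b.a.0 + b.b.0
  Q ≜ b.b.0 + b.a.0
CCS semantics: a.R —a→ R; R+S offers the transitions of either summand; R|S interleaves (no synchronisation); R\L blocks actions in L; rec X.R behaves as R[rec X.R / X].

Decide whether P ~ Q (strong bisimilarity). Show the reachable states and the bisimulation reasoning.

bisimilar

Reachable graph of P (4 states):
  s0 = b.a.0 + b.b.0 | ··b··> s1, ··b··> s2
  s1 = a.0 | ··a··> s3
  s2 = b.0 | ··b··> s3
  s3 = 0 | ·
Reachable graph of Q (4 states):
  t0 = b.b.0 + b.a.0 | ··b··> t1, ··b··> t2
  t1 = a.0 | ··a··> t3
  t2 = b.0 | ··b··> t3
  t3 = 0 | ·
Partition-refinement fixed point:
  B0 = {s0, t0}
  B1 = {s1, t1}
  B2 = {s3, t3}
  B3 = {s2, t2}
s0 ∈ B0, t0 ∈ B0 → same block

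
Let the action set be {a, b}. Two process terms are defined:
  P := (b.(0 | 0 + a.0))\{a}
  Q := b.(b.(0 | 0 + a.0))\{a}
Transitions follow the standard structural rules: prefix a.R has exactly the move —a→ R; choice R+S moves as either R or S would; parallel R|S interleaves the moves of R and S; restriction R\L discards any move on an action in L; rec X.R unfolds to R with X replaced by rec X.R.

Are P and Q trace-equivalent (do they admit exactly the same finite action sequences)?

NO — witness ⟨bb⟩

LTS(P): 2 reachable states
  s0 = (b.(0 | 0 + a.0))\{a} :: —b→ s1
  s1 = (0 | 0 + a.0)\{a} :: stopped
LTS(Q): 3 reachable states
  t0 = b.(b.(0 | 0 + a.0))\{a} :: —b→ t1
  t1 = (b.(0 | 0 + a.0))\{a} :: —b→ t2
  t2 = (0 | 0 + a.0)\{a} :: stopped
Trace ⟨bb⟩ through Q, begin at {t0}:
  step 1 (b): {t1}
  step 2 (b): {t2}
  — Q admits the full trace.
Trace ⟨bb⟩ through P, begin at {s0}:
  step 1 (b): {s1}
  step 2 (b): no successor for P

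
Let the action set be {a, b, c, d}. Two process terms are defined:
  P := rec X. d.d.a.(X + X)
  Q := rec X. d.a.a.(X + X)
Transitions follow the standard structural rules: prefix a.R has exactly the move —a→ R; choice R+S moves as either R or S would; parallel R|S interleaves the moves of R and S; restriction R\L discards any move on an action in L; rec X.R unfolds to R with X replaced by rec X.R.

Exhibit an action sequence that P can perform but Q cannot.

dd

Reachable graph of P (4 states):
  p0 = rec X. d.d.a.(X + X) | —d→ p1
  p1 = d.a.((rec X. d.d.a.(X + X)) + (rec X. d.d.a.(X + X))) | —d→ p2
  p2 = a.((rec X. d.d.a.(X + X)) + (rec X. d.d.a.(X + X))) | —a→ p3
  p3 = (rec X. d.d.a.(X + X)) + (rec X. d.d.a.(X + X)) | —d→ p1
Reachable graph of Q (4 states):
  q0 = rec X. d.a.a.(X + X) | —d→ q1
  q1 = a.a.((rec X. d.a.a.(X + X)) + (rec X. d.a.a.(X + X))) | —a→ q2
  q2 = a.((rec X. d.a.a.(X + X)) + (rec X. d.a.a.(X + X))) | —a→ q3
  q3 = (rec X. d.a.a.(X + X)) + (rec X. d.a.a.(X + X)) | —d→ q1
Executing dd from P (initial set {p0}):
  step 1 (d): {p1}
  step 2 (d): {p2}
  P completes σ.
Executing dd from Q (initial set {q0}):
  step 1 (d): {q1}
  step 2 (d): ∅  — Q cannot continue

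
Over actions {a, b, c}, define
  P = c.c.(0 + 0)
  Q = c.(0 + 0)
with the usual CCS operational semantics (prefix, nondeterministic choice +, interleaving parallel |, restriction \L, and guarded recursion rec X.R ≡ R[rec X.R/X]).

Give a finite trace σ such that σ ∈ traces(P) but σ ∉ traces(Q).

LTS(P): 3 reachable states
  s0 = c.c.(0 + 0) has moves -c-> s1
  s1 = c.(0 + 0) has moves -c-> s2
  s2 = 0 + 0 has moves stopped
LTS(Q): 2 reachable states
  t0 = c.(0 + 0) has moves -c-> t1
  t1 = 0 + 0 has moves stopped
Executing cc from P (initial set {s0}):
  [1] c ⇒ {s1}
  [2] c ⇒ {s2}
  — P admits the full trace.
Executing cc from Q (initial set {t0}):
  [1] c ⇒ {t1}
  [2] c ⇒ ∅ (Q stuck)

cc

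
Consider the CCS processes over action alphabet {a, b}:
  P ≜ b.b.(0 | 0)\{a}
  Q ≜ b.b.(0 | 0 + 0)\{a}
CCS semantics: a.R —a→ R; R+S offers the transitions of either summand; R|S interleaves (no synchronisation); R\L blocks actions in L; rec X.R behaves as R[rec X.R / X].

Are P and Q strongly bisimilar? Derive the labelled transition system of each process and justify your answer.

LTS(P): 3 reachable states
  m0 = b.b.(0 | 0)\{a} ⊢ ··b··> m1
  m1 = b.(0 | 0)\{a} ⊢ ··b··> m2
  m2 = (0 | 0)\{a} ⊢ stopped
LTS(Q): 3 reachable states
  n0 = b.b.(0 | 0 + 0)\{a} ⊢ ··b··> n1
  n1 = b.(0 | 0 + 0)\{a} ⊢ ··b··> n2
  n2 = (0 | 0 + 0)\{a} ⊢ stopped
Bisimilarity quotient blocks:
  B0 = {m0, n0}
  B1 = {m1, n1}
  B2 = {m2, n2}
m0 ∈ B0, n0 ∈ B0 → same block

bisimilar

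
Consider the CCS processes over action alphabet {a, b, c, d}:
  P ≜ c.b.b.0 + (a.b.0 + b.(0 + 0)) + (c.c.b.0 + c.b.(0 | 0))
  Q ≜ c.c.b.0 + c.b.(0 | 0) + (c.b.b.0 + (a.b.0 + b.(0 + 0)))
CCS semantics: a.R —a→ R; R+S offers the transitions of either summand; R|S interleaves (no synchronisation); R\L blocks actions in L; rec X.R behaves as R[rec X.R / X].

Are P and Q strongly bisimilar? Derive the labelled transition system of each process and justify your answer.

bisimilar

LTS(P): 8 reachable states
  m0 = c.b.b.0 + (a.b.0 + b.(0 + 0)) + (c.c.b.0 + c.b.(0 | 0)) :: —a→ m1, —b→ m2, —c→ m3, —c→ m4, —c→ m5
  m1 = b.0 :: —b→ m6
  m2 = 0 + 0 :: (no moves)
  m3 = b.(0 | 0) :: —b→ m7
  m4 = b.b.0 :: —b→ m1
  m5 = c.b.0 :: —c→ m1
  m6 = 0 :: (no moves)
  m7 = 0 | 0 :: (no moves)
LTS(Q): 8 reachable states
  n0 = c.c.b.0 + c.b.(0 | 0) + (c.b.b.0 + (a.b.0 + b.(0 + 0))) :: —a→ n1, —b→ n2, —c→ n3, —c→ n4, —c→ n5
  n1 = b.0 :: —b→ n6
  n2 = 0 + 0 :: (no moves)
  n3 = b.(0 | 0) :: —b→ n7
  n4 = b.b.0 :: —b→ n1
  n5 = c.b.0 :: —c→ n1
  n6 = 0 :: (no moves)
  n7 = 0 | 0 :: (no moves)
Coarsest stable partition (strong bisimilarity classes):
  B0 = {m0, n0}
  B1 = {m4, n4}
  B2 = {m1, m3, n1, n3}
  B3 = {m2, m6, m7, n2, n6, n7}
  B4 = {m5, n5}
m0 ∈ B0, n0 ∈ B0 → same block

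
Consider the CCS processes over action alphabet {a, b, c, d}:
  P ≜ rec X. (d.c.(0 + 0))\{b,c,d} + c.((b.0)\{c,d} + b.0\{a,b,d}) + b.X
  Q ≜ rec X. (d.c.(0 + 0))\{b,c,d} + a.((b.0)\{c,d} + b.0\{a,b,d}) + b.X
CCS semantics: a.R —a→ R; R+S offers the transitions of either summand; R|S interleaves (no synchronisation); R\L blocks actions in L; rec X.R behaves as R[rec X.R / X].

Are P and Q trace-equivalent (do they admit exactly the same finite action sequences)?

NO — witness ⟨c⟩

P's transition system — 4 states:
  p0 = rec X. (d.c.(0 + 0))\{b,c,d} + c.((b.0)\{c,d} + b.0\{a,b,d}) + b.X :: —b→ p0, —c→ p1
  p1 = (b.0)\{c,d} + b.0\{a,b,d} :: —b→ p2, —b→ p3
  p2 = 0\{a,b,d} :: ·
  p3 = 0\{c,d} :: ·
Q's transition system — 4 states:
  q0 = rec X. (d.c.(0 + 0))\{b,c,d} + a.((b.0)\{c,d} + b.0\{a,b,d}) + b.X :: —a→ q1, —b→ q0
  q1 = (b.0)\{c,d} + b.0\{a,b,d} :: —b→ q2, —b→ q3
  q2 = 0\{a,b,d} :: ·
  q3 = 0\{c,d} :: ·
Executing c from P (initial set {p0}):
  [1] c ⇒ {p1}
  ✓ P
Executing c from Q (initial set {q0}):
  [1] c ⇒ ∅ (Q stuck)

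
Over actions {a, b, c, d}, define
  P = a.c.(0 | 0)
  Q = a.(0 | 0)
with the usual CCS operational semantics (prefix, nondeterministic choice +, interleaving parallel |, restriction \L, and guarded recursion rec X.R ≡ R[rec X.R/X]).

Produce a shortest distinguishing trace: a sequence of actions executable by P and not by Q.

ac

P's transition system — 3 states:
  s0 = a.c.(0 | 0) | ··a··> s1
  s1 = c.(0 | 0) | ··c··> s2
  s2 = 0 | 0 | stopped
Q's transition system — 2 states:
  t0 = a.(0 | 0) | ··a··> t1
  t1 = 0 | 0 | stopped
Run σ = ⟨ac⟩ on P: start {s0}
  [1] a ⇒ {s1}
  [2] c ⇒ {s2}
  P completes σ.
Run σ = ⟨ac⟩ on Q: start {t0}
  [1] a ⇒ {t1}
  [2] c ⇒ ∅  — Q cannot continue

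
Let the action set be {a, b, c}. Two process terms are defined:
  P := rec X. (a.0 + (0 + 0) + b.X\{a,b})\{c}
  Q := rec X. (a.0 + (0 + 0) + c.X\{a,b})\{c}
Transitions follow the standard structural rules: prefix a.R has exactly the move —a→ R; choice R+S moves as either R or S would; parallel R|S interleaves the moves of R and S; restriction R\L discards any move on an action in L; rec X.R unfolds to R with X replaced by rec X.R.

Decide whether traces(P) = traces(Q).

Reachable graph of P (3 states):
  s0 = rec X. (a.0 + (0 + 0) + b.X\{a,b})\{c} ⊢ -a-> s1, -b-> s2
  s1 = 0\{c} ⊢ (no moves)
  s2 = (rec X. (a.0 + (0 + 0) + b.X\{a,b})\{c})\{a,b}\{c} ⊢ (no moves)
Reachable graph of Q (2 states):
  t0 = rec X. (a.0 + (0 + 0) + c.X\{a,b})\{c} ⊢ -a-> t1
  t1 = 0\{c} ⊢ (no moves)
Executing b from P (initial set {s0}):
  [1] b ⇒ {s2}
  — P admits the full trace.
Executing b from Q (initial set {t0}):
  [1] b ⇒ ∅  — Q cannot continue

traces(P) ≠ traces(Q) — witness ⟨b⟩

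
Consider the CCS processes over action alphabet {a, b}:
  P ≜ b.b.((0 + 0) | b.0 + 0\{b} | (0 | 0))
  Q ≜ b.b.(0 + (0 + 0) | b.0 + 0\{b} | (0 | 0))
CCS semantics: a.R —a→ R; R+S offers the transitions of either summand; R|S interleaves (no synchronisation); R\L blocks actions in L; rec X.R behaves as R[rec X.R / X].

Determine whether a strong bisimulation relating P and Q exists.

YES

P's transition system — 4 states:
  u0 = b.b.((0 + 0) | b.0 + 0\{b} | (0 | 0)) | ··b··> u1
  u1 = b.((0 + 0) | b.0 + 0\{b} | (0 | 0)) | ··b··> u2
  u2 = (0 + 0) | b.0 + 0\{b} | (0 | 0) | ··b··> u3
  u3 = (0 + 0) | 0 | ∅
Q's transition system — 4 states:
  v0 = b.b.(0 + (0 + 0) | b.0 + 0\{b} | (0 | 0)) | ··b··> v1
  v1 = b.(0 + (0 + 0) | b.0 + 0\{b} | (0 | 0)) | ··b··> v2
  v2 = 0 + (0 + 0) | b.0 + 0\{b} | (0 | 0) | ··b··> v3
  v3 = (0 + 0) | 0 | ∅
Bisimilarity quotient blocks:
  B0 = {u0, v0}
  B1 = {u1, v1}
  B2 = {u2, v2}
  B3 = {u3, v3}
u0 ∈ B0, v0 ∈ B0 → same block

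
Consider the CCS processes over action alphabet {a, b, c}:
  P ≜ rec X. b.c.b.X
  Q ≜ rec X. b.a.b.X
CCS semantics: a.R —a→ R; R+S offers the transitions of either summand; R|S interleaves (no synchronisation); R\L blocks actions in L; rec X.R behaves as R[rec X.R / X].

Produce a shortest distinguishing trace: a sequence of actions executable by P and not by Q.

bc

LTS(P): 3 reachable states
  u0 = rec X. b.c.b.X :: --b--▸ u1
  u1 = c.b.(rec X. b.c.b.X) :: --c--▸ u2
  u2 = b.(rec X. b.c.b.X) :: --b--▸ u0
LTS(Q): 3 reachable states
  v0 = rec X. b.a.b.X :: --b--▸ v1
  v1 = a.b.(rec X. b.a.b.X) :: --a--▸ v2
  v2 = b.(rec X. b.a.b.X) :: --b--▸ v0
Executing bc from P (initial set {u0}):
  after b @ step 1: {u1}
  after c @ step 2: {u2}
  — P admits the full trace.
Executing bc from Q (initial set {v0}):
  after b @ step 1: {v1}
  after c @ step 2: no successor for Q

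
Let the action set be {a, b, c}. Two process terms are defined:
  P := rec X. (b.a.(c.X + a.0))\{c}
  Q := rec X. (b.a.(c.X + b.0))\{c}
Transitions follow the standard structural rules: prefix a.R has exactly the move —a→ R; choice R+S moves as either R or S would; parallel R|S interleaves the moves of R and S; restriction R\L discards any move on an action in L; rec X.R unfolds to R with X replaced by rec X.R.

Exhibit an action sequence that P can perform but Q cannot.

baa

P's transition system — 4 states:
  u0 = rec X. (b.a.(c.X + a.0))\{c} → --b--▸ u1
  u1 = (a.(c.(rec X. (b.a.(c.X + a.0))\{c}) + a.0))\{c} → --a--▸ u2
  u2 = (c.(rec X. (b.a.(c.X + a.0))\{c}) + a.0)\{c} → --a--▸ u3
  u3 = 0\{c} → ·
Q's transition system — 4 states:
  v0 = rec X. (b.a.(c.X + b.0))\{c} → --b--▸ v1
  v1 = (a.(c.(rec X. (b.a.(c.X + b.0))\{c}) + b.0))\{c} → --a--▸ v2
  v2 = (c.(rec X. (b.a.(c.X + b.0))\{c}) + b.0)\{c} → --b--▸ v3
  v3 = 0\{c} → ·
Executing baa from P (initial set {u0}):
  step 1 (b): {u1}
  step 2 (a): {u2}
  step 3 (a): {u3}
  ✓ P
Executing baa from Q (initial set {v0}):
  step 1 (b): {v1}
  step 2 (a): {v2}
  step 3 (a): ∅  — Q cannot continue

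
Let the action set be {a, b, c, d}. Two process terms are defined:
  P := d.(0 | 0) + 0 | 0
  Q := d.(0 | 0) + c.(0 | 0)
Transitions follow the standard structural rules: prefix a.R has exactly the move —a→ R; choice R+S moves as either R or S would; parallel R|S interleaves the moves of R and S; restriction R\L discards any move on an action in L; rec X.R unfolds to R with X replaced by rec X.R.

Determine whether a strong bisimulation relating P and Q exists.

NO

P's transition system — 2 states:
  m0 = d.(0 | 0) + 0 | 0 has moves --d--▸ m1
  m1 = 0 | 0 has moves ∅
Q's transition system — 2 states:
  n0 = d.(0 | 0) + c.(0 | 0) has moves --c--▸ n1, --d--▸ n1
  n1 = 0 | 0 has moves ∅
Partition-refinement fixed point:
  B0 = {m0}
  B1 = {m1, n1}
  B2 = {n0}
m0 ∈ B0, n0 ∈ B2 → different blocks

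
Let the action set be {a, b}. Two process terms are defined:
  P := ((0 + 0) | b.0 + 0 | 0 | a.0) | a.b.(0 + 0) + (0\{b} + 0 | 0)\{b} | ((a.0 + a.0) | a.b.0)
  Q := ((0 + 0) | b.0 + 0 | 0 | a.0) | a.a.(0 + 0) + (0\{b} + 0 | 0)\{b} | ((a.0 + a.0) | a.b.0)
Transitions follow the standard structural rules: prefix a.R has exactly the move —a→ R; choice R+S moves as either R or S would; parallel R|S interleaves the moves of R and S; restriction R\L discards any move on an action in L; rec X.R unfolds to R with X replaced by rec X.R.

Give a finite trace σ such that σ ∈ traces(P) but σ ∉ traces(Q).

abb

P's transition system — 14 states:
  u0 = ((0 + 0) | b.0 + 0 | 0 | a.0) | a.b.(0 + 0) + (0\{b} + 0 | 0)\{b} | ((a.0 + a.0) | a.b.0) → =a=> u1, =a=> u2, =a=> u3, =a=> u4, =b=> u5
  u1 = ((0 + 0) | b.0 + 0 | 0 | a.0) | b.(0 + 0) → =a=> u6, =b=> u7, =b=> u8
  u2 = (0\{b} + 0 | 0)\{b} | ((a.0 + a.0) | b.0) → =a=> u9, =b=> u10
  u3 = (0\{b} + 0 | 0)\{b} | (0 | a.b.0) → =a=> u9
  u4 = 0 | 0 | 0 | a.b.(0 + 0) → =a=> u6
  u5 = (0 + 0) | 0 | a.b.(0 + 0) → =a=> u8
  u6 = 0 | 0 | 0 | b.(0 + 0) → =b=> u11
  u7 = ((0 + 0) | b.0 + 0 | 0 | a.0) | (0 + 0) → =a=> u11, =b=> u12
  u8 = (0 + 0) | 0 | b.(0 + 0) → =b=> u12
  u9 = (0\{b} + 0 | 0)\{b} | (0 | b.0) → =b=> u13
  u10 = (0\{b} + 0 | 0)\{b} | ((a.0 + a.0) | 0) → =a=> u13
  u11 = 0 | 0 | 0 | (0 + 0) → deadlocked
  u12 = (0 + 0) | 0 | (0 + 0) → deadlocked
  u13 = (0\{b} + 0 | 0)\{b} | (0 | 0) → deadlocked
Q's transition system — 14 states:
  v0 = ((0 + 0) | b.0 + 0 | 0 | a.0) | a.a.(0 + 0) + (0\{b} + 0 | 0)\{b} | ((a.0 + a.0) | a.b.0) → =a=> v1, =a=> v2, =a=> v3, =a=> v4, =b=> v5
  v1 = ((0 + 0) | b.0 + 0 | 0 | a.0) | a.(0 + 0) → =a=> v6, =a=> v7, =b=> v8
  v2 = (0\{b} + 0 | 0)\{b} | ((a.0 + a.0) | b.0) → =a=> v9, =b=> v10
  v3 = (0\{b} + 0 | 0)\{b} | (0 | a.b.0) → =a=> v9
  v4 = 0 | 0 | 0 | a.a.(0 + 0) → =a=> v7
  v5 = (0 + 0) | 0 | a.a.(0 + 0) → =a=> v8
  v6 = ((0 + 0) | b.0 + 0 | 0 | a.0) | (0 + 0) → =a=> v11, =b=> v12
  v7 = 0 | 0 | 0 | a.(0 + 0) → =a=> v11
  v8 = (0 + 0) | 0 | a.(0 + 0) → =a=> v12
  v9 = (0\{b} + 0 | 0)\{b} | (0 | b.0) → =b=> v13
  v10 = (0\{b} + 0 | 0)\{b} | ((a.0 + a.0) | 0) → =a=> v13
  v11 = 0 | 0 | 0 | (0 + 0) → deadlocked
  v12 = (0 + 0) | 0 | (0 + 0) → deadlocked
  v13 = (0\{b} + 0 | 0)\{b} | (0 | 0) → deadlocked
Run σ = ⟨abb⟩ on P: start {u0}
  step 1 (a): {u1, u2, u3, u4}
  step 2 (b): {u10, u7, u8}
  step 3 (b): {u12}
  P completes σ.
Run σ = ⟨abb⟩ on Q: start {v0}
  step 1 (a): {v1, v2, v3, v4}
  step 2 (b): {v10, v8}
  step 3 (b): ∅ (Q stuck)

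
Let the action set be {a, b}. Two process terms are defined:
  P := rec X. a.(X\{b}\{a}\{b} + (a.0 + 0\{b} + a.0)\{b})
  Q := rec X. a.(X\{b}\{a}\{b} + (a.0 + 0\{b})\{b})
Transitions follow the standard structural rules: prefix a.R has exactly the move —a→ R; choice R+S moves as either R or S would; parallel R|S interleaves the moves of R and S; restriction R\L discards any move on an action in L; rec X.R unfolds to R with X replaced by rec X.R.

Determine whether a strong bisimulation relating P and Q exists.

Reachable graph of P (3 states):
  p0 = rec X. a.(X\{b}\{a}\{b} + (a.0 + 0\{b} + a.0)\{b}) ⊢ -a-> p1
  p1 = (rec X. a.(X\{b}\{a}\{b} + (a.0 + 0\{b} + a.0)\{b}))\{b}\{a}\{b} + (a.0 + 0\{b} + a.0)\{b} ⊢ -a-> p2
  p2 = 0\{b} ⊢ ·
Reachable graph of Q (3 states):
  q0 = rec X. a.(X\{b}\{a}\{b} + (a.0 + 0\{b})\{b}) ⊢ -a-> q1
  q1 = (rec X. a.(X\{b}\{a}\{b} + (a.0 + 0\{b})\{b}))\{b}\{a}\{b} + (a.0 + 0\{b})\{b} ⊢ -a-> q2
  q2 = 0\{b} ⊢ ·
Partition-refinement fixed point:
  B0 = {p0, q0}
  B1 = {p1, q1}
  B2 = {p2, q2}
p0 ∈ B0, q0 ∈ B0 → same block

bisimilar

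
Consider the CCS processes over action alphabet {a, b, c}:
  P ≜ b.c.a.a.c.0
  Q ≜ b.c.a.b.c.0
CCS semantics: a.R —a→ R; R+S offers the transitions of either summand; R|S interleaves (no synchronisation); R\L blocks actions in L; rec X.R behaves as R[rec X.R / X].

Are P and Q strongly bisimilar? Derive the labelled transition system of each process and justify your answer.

Reachable graph of P (6 states):
  p0 = b.c.a.a.c.0 → =b=> p1
  p1 = c.a.a.c.0 → =c=> p2
  p2 = a.a.c.0 → =a=> p3
  p3 = a.c.0 → =a=> p4
  p4 = c.0 → =c=> p5
  p5 = 0 → ∅
Reachable graph of Q (6 states):
  q0 = b.c.a.b.c.0 → =b=> q1
  q1 = c.a.b.c.0 → =c=> q2
  q2 = a.b.c.0 → =a=> q3
  q3 = b.c.0 → =b=> q4
  q4 = c.0 → =c=> q5
  q5 = 0 → ∅
Coarsest stable partition (strong bisimilarity classes):
  B0 = {p0}
  B1 = {p1}
  B2 = {p2}
  B3 = {p3}
  B4 = {p4, q4}
  B5 = {p5, q5}
  B6 = {q0}
  B7 = {q1}
  B8 = {q2}
  B9 = {q3}
p0 ∈ B0, q0 ∈ B6 → different blocks

P ≁ Q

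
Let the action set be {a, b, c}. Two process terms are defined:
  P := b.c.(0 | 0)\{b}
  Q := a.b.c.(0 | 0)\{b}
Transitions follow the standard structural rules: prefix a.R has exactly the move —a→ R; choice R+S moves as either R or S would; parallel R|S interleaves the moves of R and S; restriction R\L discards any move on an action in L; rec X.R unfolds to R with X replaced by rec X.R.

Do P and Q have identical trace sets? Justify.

LTS(P): 3 reachable states
  u0 = b.c.(0 | 0)\{b} | -b-> u1
  u1 = c.(0 | 0)\{b} | -c-> u2
  u2 = (0 | 0)\{b} | stopped
LTS(Q): 4 reachable states
  v0 = a.b.c.(0 | 0)\{b} | -a-> v1
  v1 = b.c.(0 | 0)\{b} | -b-> v2
  v2 = c.(0 | 0)\{b} | -c-> v3
  v3 = (0 | 0)\{b} | stopped
Run σ = ⟨b⟩ on P: start {u0}
  step 1 (b): {u1}
  — P admits the full trace.
Run σ = ⟨b⟩ on Q: start {v0}
  step 1 (b): no successor for Q

traces(P) ≠ traces(Q) — witness ⟨b⟩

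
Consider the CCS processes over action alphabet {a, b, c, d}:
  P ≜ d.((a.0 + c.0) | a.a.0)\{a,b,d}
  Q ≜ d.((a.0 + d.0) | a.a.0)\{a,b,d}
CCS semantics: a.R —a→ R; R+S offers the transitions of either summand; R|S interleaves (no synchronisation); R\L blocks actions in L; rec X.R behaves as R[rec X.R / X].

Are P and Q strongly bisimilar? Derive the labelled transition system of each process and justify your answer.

LTS(P): 3 reachable states
  p0 = d.((a.0 + c.0) | a.a.0)\{a,b,d} | —d→ p1
  p1 = ((a.0 + c.0) | a.a.0)\{a,b,d} | —c→ p2
  p2 = (0 | a.a.0)\{a,b,d} | (no moves)
LTS(Q): 2 reachable states
  q0 = d.((a.0 + d.0) | a.a.0)\{a,b,d} | —d→ q1
  q1 = ((a.0 + d.0) | a.a.0)\{a,b,d} | (no moves)
Partition-refinement fixed point:
  B0 = {p0}
  B1 = {p1}
  B2 = {p2, q1}
  B3 = {q0}
p0 ∈ B0, q0 ∈ B3 → different blocks

not bisimilar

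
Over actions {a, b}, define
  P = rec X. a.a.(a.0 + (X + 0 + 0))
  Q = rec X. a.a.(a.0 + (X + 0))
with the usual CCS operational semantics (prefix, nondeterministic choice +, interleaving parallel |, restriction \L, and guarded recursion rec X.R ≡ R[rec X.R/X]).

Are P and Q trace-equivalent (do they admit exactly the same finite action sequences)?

LTS(P): 4 reachable states
  u0 = rec X. a.a.(a.0 + (X + 0 + 0)) ⊢ -a-> u1
  u1 = a.(a.0 + ((rec X. a.a.(a.0 + (X + 0 + 0))) + 0 + 0)) ⊢ -a-> u2
  u2 = a.0 + ((rec X. a.a.(a.0 + (X + 0 + 0))) + 0 + 0) ⊢ -a-> u1, -a-> u3
  u3 = 0 ⊢ deadlocked
LTS(Q): 4 reachable states
  v0 = rec X. a.a.(a.0 + (X + 0)) ⊢ -a-> v1
  v1 = a.(a.0 + ((rec X. a.a.(a.0 + (X + 0))) + 0)) ⊢ -a-> v2
  v2 = a.0 + ((rec X. a.a.(a.0 + (X + 0))) + 0) ⊢ -a-> v1, -a-> v3
  v3 = 0 ⊢ deadlocked
Partition-refinement fixed point:
  B0 = {u0, v0}
  B1 = {u1, v1}
  B2 = {u2, v2}
  B3 = {u3, v3}
u0 ∈ B0, v0 ∈ B0 → same block
Bisimilar ⇒ trace-equivalent.

traces(P) = traces(Q)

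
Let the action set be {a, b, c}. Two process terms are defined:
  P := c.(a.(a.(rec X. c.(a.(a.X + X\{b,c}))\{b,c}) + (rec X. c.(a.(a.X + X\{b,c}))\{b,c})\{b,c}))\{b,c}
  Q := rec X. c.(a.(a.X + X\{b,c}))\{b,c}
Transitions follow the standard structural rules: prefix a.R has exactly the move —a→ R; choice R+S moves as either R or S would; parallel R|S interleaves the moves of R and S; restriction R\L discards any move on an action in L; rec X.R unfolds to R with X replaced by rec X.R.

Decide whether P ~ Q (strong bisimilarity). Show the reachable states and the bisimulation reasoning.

LTS(P): 4 reachable states
  s0 = c.(a.(a.(rec X. c.(a.(a.X + X\{b,c}))\{b,c}) + (rec X. c.(a.(a.X + X\{b,c}))\{b,c})\{b,c}))\{b,c} ⊢ --c--▸ s1
  s1 = (a.(a.(rec X. c.(a.(a.X + X\{b,c}))\{b,c}) + (rec X. c.(a.(a.X + X\{b,c}))\{b,c})\{b,c}))\{b,c} ⊢ --a--▸ s2
  s2 = (a.(rec X. c.(a.(a.X + X\{b,c}))\{b,c}) + (rec X. c.(a.(a.X + X\{b,c}))\{b,c})\{b,c})\{b,c} ⊢ --a--▸ s3
  s3 = (rec X. c.(a.(a.X + X\{b,c}))\{b,c})\{b,c} ⊢ ∅
LTS(Q): 4 reachable states
  t0 = rec X. c.(a.(a.X + X\{b,c}))\{b,c} ⊢ --c--▸ t1
  t1 = (a.(a.(rec X. c.(a.(a.X + X\{b,c}))\{b,c}) + (rec X. c.(a.(a.X + X\{b,c}))\{b,c})\{b,c}))\{b,c} ⊢ --a--▸ t2
  t2 = (a.(rec X. c.(a.(a.X + X\{b,c}))\{b,c}) + (rec X. c.(a.(a.X + X\{b,c}))\{b,c})\{b,c})\{b,c} ⊢ --a--▸ t3
  t3 = (rec X. c.(a.(a.X + X\{b,c}))\{b,c})\{b,c} ⊢ ∅
Coarsest stable partition (strong bisimilarity classes):
  B0 = {s0, t0}
  B1 = {s1, t1}
  B2 = {s2, t2}
  B3 = {s3, t3}
s0 ∈ B0, t0 ∈ B0 → same block

bisimilar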